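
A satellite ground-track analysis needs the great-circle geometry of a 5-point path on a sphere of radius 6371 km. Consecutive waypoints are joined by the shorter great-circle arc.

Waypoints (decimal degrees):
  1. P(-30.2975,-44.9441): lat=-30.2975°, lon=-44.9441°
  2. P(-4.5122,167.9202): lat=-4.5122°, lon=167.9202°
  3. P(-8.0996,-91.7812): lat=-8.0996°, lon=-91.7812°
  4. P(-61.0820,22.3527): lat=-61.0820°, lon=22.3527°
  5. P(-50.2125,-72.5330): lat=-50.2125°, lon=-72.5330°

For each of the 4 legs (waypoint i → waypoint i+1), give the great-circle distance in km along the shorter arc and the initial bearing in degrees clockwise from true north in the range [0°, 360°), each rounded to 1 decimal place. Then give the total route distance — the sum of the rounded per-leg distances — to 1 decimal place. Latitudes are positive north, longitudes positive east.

Leg 1: dist=14800.3 km, bearing=227.8°
Leg 2: dist=11065.9 km, bearing=99.0°
Leg 3: dist=10469.3 km, bearing=153.7°
Leg 4: dist=5530.9 km, bearing=236.7°
Total: 41866.4 km

Leg 1: φ1=-0.5287911, φ2=-0.0787527, Δφ=0.4500384, Δλ=3.7151829 rad; a=sin²(Δφ/2)+cosφ1·cosφ2·sin²(Δλ/2)=0.8416489557; c=2·atan2(√a, √(1-a))=2.323066293; dist=6371·c=14800.255 ≈ 14800.3 km; running total=14800.3 km
Leg 1 bearing: y=sinΔλ·cosφ2=-0.54096930, x=cosφ1·sinφ2-sinφ1·cosφ2·cosΔλ=-0.49036331; θ=atan2(y, x)=-132.1908° <0 so +360° → 227.8092° ≈ 227.8°
Leg 2: φ1=-0.0787527, φ2=-0.1413647, Δφ=-0.0626119, Δλ=-4.5326445 rad; a=sin²(Δφ/2)+cosφ1·cosφ2·sin²(Δλ/2)=0.5826809361; c=2·atan2(√a, √(1-a))=1.736921250; dist=6371·c=11065.925 ≈ 11065.9 km; running total=25866.2 km
Leg 2 bearing: y=sinΔλ·cosφ2=0.97407476, x=cosφ1·sinφ2-sinφ1·cosφ2·cosΔλ=-0.15438206; θ=atan2(y, x)=99.0060° ≈ 99.0°
Leg 3: φ1=-0.1413647, φ2=-1.0660820, Δφ=-0.9247173, Δλ=1.9920123 rad; a=sin²(Δφ/2)+cosφ1·cosφ2·sin²(Δλ/2)=0.5362067560; c=2·atan2(√a, √(1-a))=1.643273275; dist=6371·c=10469.294 ≈ 10469.3 km; running total=36335.5 km
Leg 3 bearing: y=sinΔλ·cosφ2=0.44129081, x=cosφ1·sinφ2-sinφ1·cosφ2·cosΔλ=-0.89443764; θ=atan2(y, x)=153.7395° ≈ 153.7°
Leg 4: φ1=-1.0660820, φ2=-0.8763735, Δφ=0.1897086, Δλ=-1.6560679 rad; a=sin²(Δφ/2)+cosφ1·cosφ2·sin²(Δλ/2)=0.1768723464; c=2·atan2(√a, √(1-a))=0.868129223; dist=6371·c=5530.851 ≈ 5530.9 km; running total=41866.4 km
Leg 4 bearing: y=sinΔλ·cosφ2=-0.63761689, x=cosφ1·sinφ2-sinφ1·cosφ2·cosΔλ=-0.41928364; θ=atan2(y, x)=-123.3281° <0 so +360° → 236.6719° ≈ 236.7°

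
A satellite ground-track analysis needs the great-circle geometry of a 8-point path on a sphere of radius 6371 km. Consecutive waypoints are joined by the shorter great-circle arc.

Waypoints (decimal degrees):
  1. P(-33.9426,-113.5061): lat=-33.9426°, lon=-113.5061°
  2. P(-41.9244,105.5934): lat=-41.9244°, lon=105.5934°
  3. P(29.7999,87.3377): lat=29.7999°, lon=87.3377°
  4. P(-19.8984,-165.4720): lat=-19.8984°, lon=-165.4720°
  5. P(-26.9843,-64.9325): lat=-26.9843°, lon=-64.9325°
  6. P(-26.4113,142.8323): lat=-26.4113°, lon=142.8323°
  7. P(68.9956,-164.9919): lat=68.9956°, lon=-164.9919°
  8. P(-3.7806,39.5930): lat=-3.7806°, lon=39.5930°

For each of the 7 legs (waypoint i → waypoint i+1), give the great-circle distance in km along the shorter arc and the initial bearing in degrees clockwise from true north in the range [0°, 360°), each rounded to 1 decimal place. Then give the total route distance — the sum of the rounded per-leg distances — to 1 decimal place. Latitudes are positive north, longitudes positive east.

Leg 1: φ1=-0.5924101, φ2=-0.7317188, Δφ=-0.1393087, Δλ=3.8240077 rad; a=sin²(Δφ/2)+cosφ1·cosφ2·sin²(Δλ/2)=0.5529716045; c=2·atan2(√a, √(1-a))=1.676938727; dist=6371·c=10683.777 ≈ 10683.8 km; running total=10683.8 km
Leg 1 bearing: y=sinΔλ·cosφ2=-0.46923484, x=cosφ1·sinφ2-sinφ1·cosφ2·cosΔλ=-0.87669533; θ=atan2(y, x)=-151.8429° <0 so +360° → 208.1571° ≈ 208.2°
Leg 2: φ1=-0.7317188, φ2=0.5201064, Δφ=1.2518252, Δλ=-0.3186221 rad; a=sin²(Δφ/2)+cosφ1·cosφ2·sin²(Δλ/2)=0.3594533471; c=2·atan2(√a, √(1-a))=1.285863168; dist=6371·c=8192.234 ≈ 8192.2 km; running total=18876.0 km
Leg 2 bearing: y=sinΔλ·cosφ2=-0.27183499, x=cosφ1·sinφ2-sinφ1·cosφ2·cosΔλ=0.92037617; θ=atan2(y, x)=-16.4546° <0 so +360° → 343.5454° ≈ 343.5°
Leg 3: φ1=0.5201064, φ2=-0.3472926, Δφ=-0.8673990, Δλ=-4.4123616 rad; a=sin²(Δφ/2)+cosφ1·cosφ2·sin²(Δλ/2)=0.7051498874; c=2·atan2(√a, √(1-a))=1.993579083; dist=6371·c=12701.092 ≈ 12701.1 km; running total=31577.1 km
Leg 3 bearing: y=sinΔλ·cosφ2=0.89829304, x=cosφ1·sinφ2-sinφ1·cosφ2·cosΔλ=-0.15723773; θ=atan2(y, x)=99.9285° ≈ 99.9°
Leg 4: φ1=-0.3472926, φ2=-0.4709649, Δφ=-0.1236723, Δλ=1.7547453 rad; a=sin²(Δφ/2)+cosφ1·cosφ2·sin²(Δλ/2)=0.4994171013; c=2·atan2(√a, √(1-a))=1.569630529; dist=6371·c=10000.116 ≈ 10000.1 km; running total=41577.2 km
Leg 4 bearing: y=sinΔλ·cosφ2=0.87609666, x=cosφ1·sinφ2-sinφ1·cosφ2·cosΔλ=-0.48213410; θ=atan2(y, x)=118.8249° ≈ 118.8°
Leg 5: φ1=-0.4709649, φ2=-0.4609641, Δφ=0.0100007, Δλ=3.6261798 rad; a=sin²(Δφ/2)+cosφ1·cosφ2·sin²(Δλ/2)=0.7521985218; c=2·atan2(√a, √(1-a))=2.099479856; dist=6371·c=13375.786 ≈ 13375.8 km; running total=54953.0 km
Leg 5 bearing: y=sinΔλ·cosφ2=-0.41722029, x=cosφ1·sinφ2-sinφ1·cosφ2·cosΔλ=-0.75598337; θ=atan2(y, x)=-151.1061° <0 so +360° → 208.8939° ≈ 208.9°
Leg 6: φ1=-0.4609641, φ2=1.2042004, Δφ=1.6651645, Δλ=-5.3725458 rad; a=sin²(Δφ/2)+cosφ1·cosφ2·sin²(Δλ/2)=0.6091942178; c=2·atan2(√a, √(1-a))=1.790959065; dist=6371·c=11410.200 ≈ 11410.2 km; running total=66363.2 km
Leg 6 bearing: y=sinΔλ·cosφ2=0.28313006, x=cosφ1·sinφ2-sinφ1·cosφ2·cosΔλ=0.93388643; θ=atan2(y, x)=16.8659° ≈ 16.9°
Leg 7: φ1=1.2042004, φ2=-0.0659839, Δφ=-1.2701843, Δλ=3.5706801 rad; a=sin²(Δφ/2)+cosφ1·cosφ2·sin²(Δλ/2)=0.6933955302; c=2·atan2(√a, √(1-a))=1.967945589; dist=6371·c=12537.781 ≈ 12537.8 km; running total=78901.0 km
Leg 7 bearing: y=sinΔλ·cosφ2=-0.41513579, x=cosφ1·sinφ2-sinφ1·cosφ2·cosΔλ=0.82344092; θ=atan2(y, x)=-26.7548° <0 so +360° → 333.2452° ≈ 333.2°

Leg 1: dist=10683.8 km, bearing=208.2°
Leg 2: dist=8192.2 km, bearing=343.5°
Leg 3: dist=12701.1 km, bearing=99.9°
Leg 4: dist=10000.1 km, bearing=118.8°
Leg 5: dist=13375.8 km, bearing=208.9°
Leg 6: dist=11410.2 km, bearing=16.9°
Leg 7: dist=12537.8 km, bearing=333.2°
Total: 78901.0 km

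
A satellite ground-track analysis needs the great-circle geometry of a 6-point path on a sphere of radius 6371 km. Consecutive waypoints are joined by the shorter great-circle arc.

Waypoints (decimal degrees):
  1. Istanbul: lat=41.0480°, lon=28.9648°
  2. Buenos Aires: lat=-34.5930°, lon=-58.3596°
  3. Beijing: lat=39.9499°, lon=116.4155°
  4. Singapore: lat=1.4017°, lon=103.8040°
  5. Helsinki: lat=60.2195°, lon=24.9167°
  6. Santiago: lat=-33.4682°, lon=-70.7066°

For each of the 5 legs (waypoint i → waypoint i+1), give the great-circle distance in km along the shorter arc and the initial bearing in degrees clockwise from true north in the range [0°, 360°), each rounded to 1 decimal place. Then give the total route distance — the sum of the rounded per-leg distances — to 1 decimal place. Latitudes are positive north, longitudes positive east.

Leg 1: dist=12243.9 km, bearing=241.1°
Leg 2: dist=19261.4 km, bearing=36.3°
Leg 3: dist=4472.0 km, bearing=199.8°
Leg 4: dist=9260.9 km, bearing=330.6°
Leg 5: dist=13485.9 km, bearing=256.3°
Total: 58724.1 km

Leg 1: φ1=0.7164228, φ2=-0.6037617, Δφ=-1.3201845, Δλ=-1.5240983 rad; a=sin²(Δφ/2)+cosφ1·cosφ2·sin²(Δλ/2)=0.6719254667; c=2·atan2(√a, √(1-a))=1.921811156; dist=6371·c=12243.859 ≈ 12243.9 km; running total=12243.9 km
Leg 1 bearing: y=sinΔλ·cosφ2=-0.82230832, x=cosφ1·sinφ2-sinφ1·cosφ2·cosΔλ=-0.45340442; θ=atan2(y, x)=-118.8715° <0 so +360° → 241.1285° ≈ 241.1°
Leg 2: φ1=-0.6037617, φ2=0.6972573, Δφ=1.3010190, Δλ=3.0504009 rad; a=sin²(Δφ/2)+cosφ1·cosφ2·sin²(Δλ/2)=0.9965051535; c=2·atan2(√a, √(1-a))=3.023289224; dist=6371·c=19261.376 ≈ 19261.4 km; running total=31505.3 km
Leg 2 bearing: y=sinΔλ·cosφ2=0.06981128, x=cosφ1·sinφ2-sinφ1·cosφ2·cosΔλ=0.09516783; θ=atan2(y, x)=36.2623° ≈ 36.3°
Leg 3: φ1=0.6972573, φ2=0.0244643, Δφ=-0.6727930, Δλ=-0.2201122 rad; a=sin²(Δφ/2)+cosφ1·cosφ2·sin²(Δλ/2)=0.1182031076; c=2·atan2(√a, √(1-a))=0.701935635; dist=6371·c=4472.032 ≈ 4472.0 km; running total=35977.3 km
Leg 3 bearing: y=sinΔλ·cosφ2=-0.21827378, x=cosφ1·sinφ2-sinφ1·cosφ2·cosΔλ=-0.60768502; θ=atan2(y, x)=-160.2423° <0 so +360° → 199.7577° ≈ 199.8°
Leg 4: φ1=0.0244643, φ2=1.0510285, Δφ=1.0265643, Δλ=-1.3768431 rad; a=sin²(Δφ/2)+cosφ1·cosφ2·sin²(Δλ/2)=0.4415338996; c=2·atan2(√a, √(1-a))=1.453596001; dist=6371·c=9260.860 ≈ 9260.9 km; running total=45238.2 km
Leg 4 bearing: y=sinΔλ·cosφ2=-0.48736586, x=cosφ1·sinφ2-sinφ1·cosφ2·cosΔλ=0.86533310; θ=atan2(y, x)=-29.3887° <0 so +360° → 330.6113° ≈ 330.6°
Leg 5: φ1=1.0510285, φ2=-0.5841303, Δφ=-1.6351588, Δλ=-1.6689414 rad; a=sin²(Δφ/2)+cosφ1·cosφ2·sin²(Δλ/2)=0.7596210771; c=2·atan2(√a, √(1-a))=2.116760282; dist=6371·c=13485.880 ≈ 13485.9 km; running total=58724.1 km
Leg 5 bearing: y=sinΔλ·cosφ2=-0.83017759, x=cosφ1·sinφ2-sinφ1·cosφ2·cosΔλ=-0.20295998; θ=atan2(y, x)=-103.7381° <0 so +360° → 256.2619° ≈ 256.3°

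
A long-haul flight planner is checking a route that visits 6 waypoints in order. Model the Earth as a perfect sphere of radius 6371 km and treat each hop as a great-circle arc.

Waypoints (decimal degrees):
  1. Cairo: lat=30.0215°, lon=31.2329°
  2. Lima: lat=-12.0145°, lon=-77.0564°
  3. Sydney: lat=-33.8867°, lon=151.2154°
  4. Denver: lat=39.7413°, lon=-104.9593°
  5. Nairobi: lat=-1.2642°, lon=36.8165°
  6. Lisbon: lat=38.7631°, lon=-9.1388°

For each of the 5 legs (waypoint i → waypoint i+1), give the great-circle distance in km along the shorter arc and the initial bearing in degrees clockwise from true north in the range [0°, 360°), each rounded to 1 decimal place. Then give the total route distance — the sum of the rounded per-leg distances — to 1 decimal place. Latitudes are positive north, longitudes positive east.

Leg 1: φ1=0.5239740, φ2=-0.2096926, Δφ=-0.7336666, Δλ=-1.8900048 rad; a=sin²(Δφ/2)+cosφ1·cosφ2·sin²(Δλ/2)=0.6849541779; c=2·atan2(√a, √(1-a))=1.949706705; dist=6371·c=12421.581 ≈ 12421.6 km; running total=12421.6 km
Leg 1 bearing: y=sinΔλ·cosφ2=-0.92868561, x=cosφ1·sinφ2-sinφ1·cosφ2·cosΔλ=-0.02666187; θ=atan2(y, x)=-91.6445° <0 so +360° → 268.3555° ≈ 268.4°
Leg 2: φ1=-0.2096926, φ2=-0.5914345, Δφ=-0.3817419, Δλ=3.9840945 rad; a=sin²(Δφ/2)+cosφ1·cosφ2·sin²(Δλ/2)=0.7121886837; c=2·atan2(√a, √(1-a))=2.009070478; dist=6371·c=12799.788 ≈ 12799.8 km; running total=25221.4 km
Leg 2 bearing: y=sinΔλ·cosφ2=-0.61954364, x=cosφ1·sinφ2-sinφ1·cosφ2·cosΔλ=-0.66035561; θ=atan2(y, x)=-136.8264° <0 so +360° → 223.1736° ≈ 223.2°
Leg 3: φ1=-0.5914345, φ2=0.6936165, Δφ=1.2850510, Δλ=-4.4710920 rad; a=sin²(Δφ/2)+cosφ1·cosφ2·sin²(Δλ/2)=0.7544960190; c=2·atan2(√a, √(1-a))=2.104809712; dist=6371·c=13409.743 ≈ 13409.7 km; running total=38631.1 km
Leg 3 bearing: y=sinΔλ·cosφ2=0.74666188, x=cosφ1·sinφ2-sinφ1·cosφ2·cosΔλ=0.42827928; θ=atan2(y, x)=60.1618° ≈ 60.2°
Leg 4: φ1=0.6936165, φ2=-0.0220645, Δφ=-0.7156810, Δλ=2.4744545 rad; a=sin²(Δφ/2)+cosφ1·cosφ2·sin²(Δλ/2)=0.8090165818; c=2·atan2(√a, √(1-a))=2.237034710; dist=6371·c=14252.148 ≈ 14252.1 km; running total=52883.2 km
Leg 4 bearing: y=sinΔλ·cosφ2=0.61858965, x=cosφ1·sinφ2-sinφ1·cosφ2·cosΔλ=0.48516167; θ=atan2(y, x)=51.8928° ≈ 51.9°
Leg 5: φ1=-0.0220645, φ2=0.6765437, Δφ=0.6986082, Δλ=-0.8020713 rad; a=sin²(Δφ/2)+cosφ1·cosφ2·sin²(Δλ/2)=0.2359270688; c=2·atan2(√a, √(1-a))=1.014380760; dist=6371·c=6462.620 ≈ 6462.6 km; running total=59345.8 km
Leg 5 bearing: y=sinΔλ·cosφ2=-0.56047624, x=cosφ1·sinφ2-sinφ1·cosφ2·cosΔλ=0.63790934; θ=atan2(y, x)=-41.3030° <0 so +360° → 318.6970° ≈ 318.7°

Leg 1: dist=12421.6 km, bearing=268.4°
Leg 2: dist=12799.8 km, bearing=223.2°
Leg 3: dist=13409.7 km, bearing=60.2°
Leg 4: dist=14252.1 km, bearing=51.9°
Leg 5: dist=6462.6 km, bearing=318.7°
Total: 59345.8 km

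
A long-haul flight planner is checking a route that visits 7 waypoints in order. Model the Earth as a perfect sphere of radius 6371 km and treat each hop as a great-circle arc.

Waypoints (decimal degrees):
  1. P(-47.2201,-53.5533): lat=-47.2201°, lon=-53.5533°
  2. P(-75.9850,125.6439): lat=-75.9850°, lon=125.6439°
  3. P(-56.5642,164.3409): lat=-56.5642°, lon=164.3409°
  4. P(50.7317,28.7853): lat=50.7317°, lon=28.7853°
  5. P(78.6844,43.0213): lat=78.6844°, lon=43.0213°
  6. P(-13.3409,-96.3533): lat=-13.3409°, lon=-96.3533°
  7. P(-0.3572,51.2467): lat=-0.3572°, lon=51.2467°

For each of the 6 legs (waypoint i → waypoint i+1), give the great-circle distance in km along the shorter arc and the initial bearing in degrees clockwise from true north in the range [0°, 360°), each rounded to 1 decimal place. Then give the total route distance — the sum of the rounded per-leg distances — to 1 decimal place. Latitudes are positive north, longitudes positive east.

Leg 1: dist=6315.2 km, bearing=179.8°
Leg 2: dist=2664.6 km, bearing=58.0°
Leg 3: dist=17070.1 km, bearing=276.4°
Leg 4: dist=3159.6 km, bearing=5.8°
Leg 5: dist=12430.2 km, bearing=317.0°
Leg 6: dist=16133.7 km, bearing=110.6°
Total: 57773.4 km

Leg 1: φ1=-0.8241462, φ2=-1.3261884, Δφ=-0.5020422, Δλ=3.1275812 rad; a=sin²(Δφ/2)+cosφ1·cosφ2·sin²(Δλ/2)=0.2261730757; c=2·atan2(√a, √(1-a))=0.991238707; dist=6371·c=6315.182 ≈ 6315.2 km; running total=6315.2 km
Leg 1 bearing: y=sinΔλ·cosφ2=0.00339314, x=cosφ1·sinφ2-sinφ1·cosφ2·cosΔλ=-0.83669812; θ=atan2(y, x)=179.7676° ≈ 179.8°
Leg 2: φ1=-1.3261884, φ2=-0.9872315, Δφ=0.3389569, Δλ=0.6753901 rad; a=sin²(Δφ/2)+cosφ1·cosφ2·sin²(Δλ/2)=0.0430964356; c=2·atan2(√a, √(1-a))=0.418235212; dist=6371·c=2664.577 ≈ 2664.6 km; running total=8979.8 km
Leg 2 bearing: y=sinΔλ·cosφ2=0.34448761, x=cosφ1·sinφ2-sinφ1·cosφ2·cosΔλ=0.21513907; θ=atan2(y, x)=58.0144° ≈ 58.0°
Leg 3: φ1=-0.9872315, φ2=0.8854352, Δφ=1.8726667, Δλ=-2.3658915 rad; a=sin²(Δφ/2)+cosφ1·cosφ2·sin²(Δλ/2)=0.9475270129; c=2·atan2(√a, √(1-a))=2.679348660; dist=6371·c=17070.130 ≈ 17070.1 km; running total=26049.9 km
Leg 3 bearing: y=sinΔλ·cosφ2=-0.44320406, x=cosφ1·sinφ2-sinφ1·cosφ2·cosΔλ=0.04948180; θ=atan2(y, x)=-83.6296° <0 so +360° → 276.3704° ≈ 276.4°
Leg 4: φ1=0.8854352, φ2=1.3733018, Δφ=0.4878666, Δλ=0.2484651 rad; a=sin²(Δφ/2)+cosφ1·cosφ2·sin²(Δλ/2)=0.0602394993; c=2·atan2(√a, √(1-a))=0.495941660; dist=6371·c=3159.644 ≈ 3159.6 km; running total=29209.5 km
Leg 4 bearing: y=sinΔλ·cosφ2=0.04825204, x=cosφ1·sinφ2-sinφ1·cosφ2·cosΔλ=0.47340738; θ=atan2(y, x)=5.8198° ≈ 5.8°
Leg 5: φ1=1.3733018, φ2=-0.2328426, Δφ=-1.6061445, Δλ=-2.4325457 rad; a=sin²(Δφ/2)+cosφ1·cosφ2·sin²(Δλ/2)=0.6855813073; c=2·atan2(√a, √(1-a))=1.951057086; dist=6371·c=12430.185 ≈ 12430.2 km; running total=41639.7 km
Leg 5 bearing: y=sinΔλ·cosφ2=-0.63354014, x=cosφ1·sinφ2-sinφ1·cosφ2·cosΔλ=0.67887054; θ=atan2(y, x)=-43.0218° <0 so +360° → 316.9782° ≈ 317.0°
Leg 6: φ1=-0.2328426, φ2=-0.0062343, Δφ=0.2266083, Δλ=2.5761060 rad; a=sin²(Δφ/2)+cosφ1·cosφ2·sin²(Δλ/2)=0.9100443729; c=2·atan2(√a, √(1-a))=2.532362414; dist=6371·c=16133.681 ≈ 16133.7 km; running total=57773.4 km
Leg 6 bearing: y=sinΔλ·cosφ2=0.53581638, x=cosφ1·sinφ2-sinφ1·cosφ2·cosΔλ=-0.20088617; θ=atan2(y, x)=110.5518° ≈ 110.6°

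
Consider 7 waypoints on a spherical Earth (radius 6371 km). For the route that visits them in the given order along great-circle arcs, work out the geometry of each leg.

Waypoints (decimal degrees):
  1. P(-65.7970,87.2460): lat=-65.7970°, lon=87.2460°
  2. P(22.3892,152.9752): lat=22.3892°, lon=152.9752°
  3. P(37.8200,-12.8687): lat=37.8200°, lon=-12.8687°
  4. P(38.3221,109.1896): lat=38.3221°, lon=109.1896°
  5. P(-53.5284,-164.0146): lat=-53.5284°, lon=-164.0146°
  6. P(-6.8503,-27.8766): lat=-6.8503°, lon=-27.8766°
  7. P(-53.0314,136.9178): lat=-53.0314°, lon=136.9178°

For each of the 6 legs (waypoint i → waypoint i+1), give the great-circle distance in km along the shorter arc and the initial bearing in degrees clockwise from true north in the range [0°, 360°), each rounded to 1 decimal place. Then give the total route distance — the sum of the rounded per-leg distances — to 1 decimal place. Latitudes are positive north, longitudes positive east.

Leg 1: dist=11235.8 km, bearing=59.2°
Leg 2: dist=13158.5 km, bearing=347.3°
Leg 3: dist=9680.7 km, bearing=41.7°
Leg 4: dist=13143.4 km, bearing=137.7°
Leg 5: dist=12147.5 km, bearing=133.2°
Leg 6: dist=13203.6 km, bearing=169.6°
Total: 72569.5 km

Leg 1: φ1=-1.1483743, φ2=0.3907653, Δφ=1.5391395, Δλ=1.1471910 rad; a=sin²(Δφ/2)+cosφ1·cosφ2·sin²(Δλ/2)=0.5957998384; c=2·atan2(√a, √(1-a))=1.763588088; dist=6371·c=11235.820 ≈ 11235.8 km; running total=11235.8 km
Leg 1 bearing: y=sinΔλ·cosφ2=0.84289354, x=cosφ1·sinφ2-sinφ1·cosφ2·cosΔλ=0.50281214; θ=atan2(y, x)=59.1826° ≈ 59.2°
Leg 2: φ1=0.3907653, φ2=0.6600835, Δφ=0.2693183, Δλ=-2.8945221 rad; a=sin²(Δφ/2)+cosφ1·cosφ2·sin²(Δλ/2)=0.7373273851; c=2·atan2(√a, √(1-a))=2.065368087; dist=6371·c=13158.460 ≈ 13158.5 km; running total=24394.3 km
Leg 2 bearing: y=sinΔλ·cosφ2=-0.19319155, x=cosφ1·sinφ2-sinφ1·cosφ2·cosΔλ=0.85870826; θ=atan2(y, x)=-12.6793° <0 so +360° → 347.3207° ≈ 347.3°
Leg 3: φ1=0.6600835, φ2=0.6688468, Δφ=0.0087633, Δλ=2.1303192 rad; a=sin²(Δφ/2)+cosφ1·cosφ2·sin²(Δλ/2)=0.4743611758; c=2·atan2(√a, √(1-a))=1.519496180; dist=6371·c=9680.710 ≈ 9680.7 km; running total=34075.0 km
Leg 3 bearing: y=sinΔλ·cosφ2=0.66490195, x=cosφ1·sinφ2-sinφ1·cosφ2·cosΔλ=0.74516844; θ=atan2(y, x)=41.7420° ≈ 41.7°
Leg 4: φ1=0.6688468, φ2=-0.9342468, Δφ=-1.6030936, Δλ=-4.7683128 rad; a=sin²(Δφ/2)+cosφ1·cosφ2·sin²(Δλ/2)=0.7362866518; c=2·atan2(√a, √(1-a))=2.063004750; dist=6371·c=13143.403 ≈ 13143.4 km; running total=47218.4 km
Leg 4 bearing: y=sinΔλ·cosφ2=0.59349498, x=cosφ1·sinφ2-sinφ1·cosφ2·cosΔλ=-0.65148920; θ=atan2(y, x)=137.6670° ≈ 137.7°
Leg 5: φ1=-0.9342468, φ2=-0.1195603, Δφ=0.8146865, Δλ=2.3760563 rad; a=sin²(Δφ/2)+cosφ1·cosφ2·sin²(Δλ/2)=0.6648055150; c=2·atan2(√a, √(1-a))=1.906687879; dist=6371·c=12147.508 ≈ 12147.5 km; running total=59365.9 km
Leg 5 bearing: y=sinΔλ·cosφ2=0.68797713, x=cosφ1·sinφ2-sinφ1·cosφ2·cosΔλ=-0.64656325; θ=atan2(y, x)=133.2225° ≈ 133.2°
Leg 6: φ1=-0.1195603, φ2=-0.9255725, Δφ=-0.8060122, Δλ=2.8762049 rad; a=sin²(Δφ/2)+cosφ1·cosφ2·sin²(Δλ/2)=0.7404418186; c=2·atan2(√a, √(1-a))=2.072458577; dist=6371·c=13203.634 ≈ 13203.6 km; running total=72569.5 km
Leg 6 bearing: y=sinΔλ·cosφ2=0.15773133, x=cosφ1·sinφ2-sinφ1·cosφ2·cosΔλ=-0.86248000; θ=atan2(y, x)=169.6362° ≈ 169.6°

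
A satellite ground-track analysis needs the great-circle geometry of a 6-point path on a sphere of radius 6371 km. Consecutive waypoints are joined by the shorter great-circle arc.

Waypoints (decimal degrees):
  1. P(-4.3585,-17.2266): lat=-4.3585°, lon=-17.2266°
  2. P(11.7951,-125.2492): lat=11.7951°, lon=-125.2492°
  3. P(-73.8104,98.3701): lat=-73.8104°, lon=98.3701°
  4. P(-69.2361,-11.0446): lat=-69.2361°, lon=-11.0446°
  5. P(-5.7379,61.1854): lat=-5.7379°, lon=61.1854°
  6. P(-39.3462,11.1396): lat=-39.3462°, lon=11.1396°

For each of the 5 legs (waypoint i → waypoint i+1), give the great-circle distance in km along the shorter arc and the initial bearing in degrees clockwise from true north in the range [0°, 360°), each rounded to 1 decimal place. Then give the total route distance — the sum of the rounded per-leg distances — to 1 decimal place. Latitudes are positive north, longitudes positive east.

Leg 1: φ1=-0.0760702, φ2=0.2058633, Δφ=0.2819335, Δλ=-1.8853500 rad; a=sin²(Δφ/2)+cosφ1·cosφ2·sin²(Δλ/2)=0.6587590473; c=2·atan2(√a, √(1-a))=1.893907316; dist=6371·c=12066.084 ≈ 12066.1 km; running total=12066.1 km
Leg 1 bearing: y=sinΔλ·cosφ2=-0.93085545, x=cosφ1·sinφ2-sinφ1·cosφ2·cosΔλ=0.18080485; θ=atan2(y, x)=-79.0080° <0 so +360° → 280.9920° ≈ 281.0°
Leg 2: φ1=0.2058633, φ2=-1.2882345, Δφ=-1.4940978, Δλ=3.9028931 rad; a=sin²(Δφ/2)+cosφ1·cosφ2·sin²(Δλ/2)=0.6969453540; c=2·atan2(√a, √(1-a))=1.975657008; dist=6371·c=12586.911 ≈ 12586.9 km; running total=24653.0 km
Leg 2 bearing: y=sinΔλ·cosφ2=-0.19234551, x=cosφ1·sinφ2-sinφ1·cosφ2·cosΔλ=-0.89880661; θ=atan2(y, x)=-167.9208° <0 so +360° → 192.0792° ≈ 192.1°
Leg 3: φ1=-1.2882345, φ2=-1.2083979, Δφ=0.0798366, Δλ=-1.9096468 rad; a=sin²(Δφ/2)+cosφ1·cosφ2·sin²(Δλ/2)=0.0674436786; c=2·atan2(√a, √(1-a))=0.525421422; dist=6371·c=3347.460 ≈ 3347.5 km; running total=28000.5 km
Leg 3 bearing: y=sinΔλ·cosφ2=-0.33435909, x=cosφ1·sinφ2-sinφ1·cosφ2·cosΔλ=-0.37387714; θ=atan2(y, x)=-138.1937° <0 so +360° → 221.8063° ≈ 221.8°
Leg 4: φ1=-1.2083979, φ2=-0.1001452, Δφ=1.1082527, Δλ=1.2606513 rad; a=sin²(Δφ/2)+cosφ1·cosφ2·sin²(Δλ/2)=0.3994300568; c=2·atan2(√a, √(1-a))=1.368274876; dist=6371·c=8717.279 ≈ 8717.3 km; running total=36717.8 km
Leg 4 bearing: y=sinΔλ·cosφ2=0.94751803, x=cosφ1·sinφ2-sinφ1·cosφ2·cosΔλ=0.24850018; θ=atan2(y, x)=75.3043° ≈ 75.3°
Leg 5: φ1=-0.1001452, φ2=-0.6867207, Δφ=-0.5865755, Δλ=-0.8734640 rad; a=sin²(Δφ/2)+cosφ1·cosφ2·sin²(Δλ/2)=0.2212444886; c=2·atan2(√a, √(1-a))=0.979411711; dist=6371·c=6239.832 ≈ 6239.8 km; running total=42957.6 km
Leg 5 bearing: y=sinΔλ·cosφ2=-0.59280173, x=cosφ1·sinφ2-sinφ1·cosφ2·cosΔλ=-0.58117775; θ=atan2(y, x)=-134.4327° <0 so +360° → 225.5673° ≈ 225.6°

Leg 1: dist=12066.1 km, bearing=281.0°
Leg 2: dist=12586.9 km, bearing=192.1°
Leg 3: dist=3347.5 km, bearing=221.8°
Leg 4: dist=8717.3 km, bearing=75.3°
Leg 5: dist=6239.8 km, bearing=225.6°
Total: 42957.6 km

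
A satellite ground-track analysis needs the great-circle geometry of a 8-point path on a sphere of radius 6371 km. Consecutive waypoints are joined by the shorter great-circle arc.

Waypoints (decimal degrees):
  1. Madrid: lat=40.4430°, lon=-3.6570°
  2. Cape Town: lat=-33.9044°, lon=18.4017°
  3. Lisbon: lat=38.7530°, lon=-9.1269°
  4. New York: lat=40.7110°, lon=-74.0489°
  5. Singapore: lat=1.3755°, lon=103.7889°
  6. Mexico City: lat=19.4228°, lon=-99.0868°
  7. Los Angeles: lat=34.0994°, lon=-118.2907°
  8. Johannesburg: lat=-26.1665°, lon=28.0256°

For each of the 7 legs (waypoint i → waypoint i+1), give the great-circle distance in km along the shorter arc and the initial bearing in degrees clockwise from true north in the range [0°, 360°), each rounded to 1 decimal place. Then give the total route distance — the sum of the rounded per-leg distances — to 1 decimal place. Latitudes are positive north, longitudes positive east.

Leg 1: φ1=0.7058635, φ2=-0.5917434, Δφ=-1.2976069, Δλ=0.3849969 rad; a=sin²(Δφ/2)+cosφ1·cosφ2·sin²(Δλ/2)=0.3882165436; c=2·atan2(√a, √(1-a))=1.345323842; dist=6371·c=8571.058 ≈ 8571.1 km; running total=8571.1 km
Leg 1 bearing: y=sinΔλ·cosφ2=0.31170026, x=cosφ1·sinφ2-sinφ1·cosφ2·cosΔλ=-0.92350462; θ=atan2(y, x)=161.3495° ≈ 161.3°
Leg 2: φ1=-0.5917434, φ2=0.6763674, Δφ=1.2681109, Δλ=-0.4804647 rad; a=sin²(Δφ/2)+cosφ1·cosφ2·sin²(Δλ/2)=0.3875985887; c=2·atan2(√a, √(1-a))=1.344055652; dist=6371·c=8562.979 ≈ 8563.0 km; running total=17134.1 km
Leg 2 bearing: y=sinΔλ·cosφ2=-0.36044069, x=cosφ1·sinφ2-sinφ1·cosφ2·cosΔλ=0.90528791; θ=atan2(y, x)=-21.7100° <0 so +360° → 338.2900° ≈ 338.3°
Leg 3: φ1=0.6763674, φ2=0.7105410, Δφ=0.0341735, Δλ=-1.1331027 rad; a=sin²(Δφ/2)+cosφ1·cosφ2·sin²(Δλ/2)=0.1705825662; c=2·atan2(√a, √(1-a))=0.851527404; dist=6371·c=5425.081 ≈ 5425.1 km; running total=22559.2 km
Leg 3 bearing: y=sinΔλ·cosφ2=-0.68655283, x=cosφ1·sinφ2-sinφ1·cosφ2·cosΔλ=0.30754159; θ=atan2(y, x)=-65.8700° <0 so +360° → 294.1300° ≈ 294.1°
Leg 4: φ1=0.7105410, φ2=0.0240070, Δφ=-0.6865340, Δλ=3.1038551 rad; a=sin²(Δφ/2)+cosφ1·cosφ2·sin²(Δλ/2)=0.8707971288; c=2·atan2(√a, √(1-a))=2.406240053; dist=6371·c=15330.155 ≈ 15330.2 km; running total=37889.4 km
Leg 4 bearing: y=sinΔλ·cosφ2=0.03771768, x=cosφ1·sinφ2-sinφ1·cosφ2·cosΔλ=0.66978753; θ=atan2(y, x)=3.2231° ≈ 3.2°
Leg 5: φ1=0.0240070, φ2=0.3389918, Δφ=0.3149848, Δλ=-3.5408489 rad; a=sin²(Δφ/2)+cosφ1·cosφ2·sin²(Δλ/2)=0.9303419306; c=2·atan2(√a, √(1-a))=2.607407648; dist=6371·c=16611.794 ≈ 16611.8 km; running total=54501.2 km
Leg 5 bearing: y=sinΔλ·cosφ2=0.36661058, x=cosφ1·sinφ2-sinφ1·cosφ2·cosΔλ=0.35329871; θ=atan2(y, x)=46.0593° ≈ 46.1°
Leg 6: φ1=0.3389918, φ2=0.5951468, Δφ=0.2561550, Δλ=-0.3351713 rad; a=sin²(Δφ/2)+cosφ1·cosφ2·sin²(Δλ/2)=0.0380424820; c=2·atan2(√a, √(1-a))=0.392606296; dist=6371·c=2501.295 ≈ 2501.3 km; running total=57002.5 km
Leg 6 bearing: y=sinΔλ·cosφ2=-0.27237659, x=cosφ1·sinφ2-sinφ1·cosφ2·cosΔλ=0.26868569; θ=atan2(y, x)=-45.3908° <0 so +360° → 314.6092° ≈ 314.6°
Leg 7: φ1=0.5951468, φ2=-0.4566916, Δφ=-1.0518384, Δλ=2.5537012 rad; a=sin²(Δφ/2)+cosφ1·cosφ2·sin²(Δλ/2)=0.9328277350; c=2·atan2(√a, √(1-a))=2.617254484; dist=6371·c=16674.528 ≈ 16674.5 km; running total=73677.0 km
Leg 7 bearing: y=sinΔλ·cosφ2=0.49776950, x=cosφ1·sinφ2-sinφ1·cosφ2·cosΔλ=0.05353623; θ=atan2(y, x)=83.8613° ≈ 83.9°

Leg 1: dist=8571.1 km, bearing=161.3°
Leg 2: dist=8563.0 km, bearing=338.3°
Leg 3: dist=5425.1 km, bearing=294.1°
Leg 4: dist=15330.2 km, bearing=3.2°
Leg 5: dist=16611.8 km, bearing=46.1°
Leg 6: dist=2501.3 km, bearing=314.6°
Leg 7: dist=16674.5 km, bearing=83.9°
Total: 73677.0 km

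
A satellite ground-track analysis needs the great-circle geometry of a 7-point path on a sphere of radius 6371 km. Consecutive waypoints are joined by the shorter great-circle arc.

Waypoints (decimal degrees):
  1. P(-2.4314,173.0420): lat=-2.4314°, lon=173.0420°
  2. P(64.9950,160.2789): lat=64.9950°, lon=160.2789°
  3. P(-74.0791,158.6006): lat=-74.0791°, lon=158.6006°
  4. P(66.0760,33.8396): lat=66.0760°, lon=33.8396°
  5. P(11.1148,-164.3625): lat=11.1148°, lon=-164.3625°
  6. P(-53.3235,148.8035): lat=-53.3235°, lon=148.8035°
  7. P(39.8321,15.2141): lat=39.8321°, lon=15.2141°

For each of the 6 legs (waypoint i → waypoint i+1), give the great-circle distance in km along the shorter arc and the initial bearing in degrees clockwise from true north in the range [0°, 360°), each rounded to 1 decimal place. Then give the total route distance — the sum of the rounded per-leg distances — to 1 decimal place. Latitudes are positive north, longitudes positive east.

Leg 1: dist=7569.3 km, bearing=354.2°
Leg 2: dist=15464.8 km, bearing=180.7°
Leg 3: dist=17843.0 km, bearing=274.9°
Leg 4: dist=11302.1 km, bearing=18.2°
Leg 5: dist=8421.8 km, bearing=206.7°
Leg 6: dist=16245.2 km, bearing=265.7°
Total: 76846.2 km

Leg 1: φ1=-0.0424359, φ2=1.1343767, Δφ=1.1768127, Δλ=-0.2227581 rad; a=sin²(Δφ/2)+cosφ1·cosφ2·sin²(Δλ/2)=0.3132823881; c=2·atan2(√a, √(1-a))=1.188086932; dist=6371·c=7569.302 ≈ 7569.3 km; running total=7569.3 km
Leg 1 bearing: y=sinΔλ·cosφ2=-0.09338248, x=cosφ1·sinφ2-sinφ1·cosφ2·cosΔλ=0.92294412; θ=atan2(y, x)=-5.7775° <0 so +360° → 354.2225° ≈ 354.2°
Leg 2: φ1=1.1343767, φ2=-1.2929242, Δφ=-2.4273009, Δλ=-0.0292919 rad; a=sin²(Δφ/2)+cosφ1·cosφ2·sin²(Δλ/2)=0.8778035813; c=2·atan2(√a, √(1-a))=2.427376882; dist=6371·c=15464.818 ≈ 15464.8 km; running total=23034.1 km
Leg 2 bearing: y=sinΔλ·cosφ2=-0.00803390, x=cosφ1·sinφ2-sinφ1·cosφ2·cosΔλ=-0.65497578; θ=atan2(y, x)=-179.2972° <0 so +360° → 180.7028° ≈ 180.7°
Leg 3: φ1=-1.2929242, φ2=1.1532438, Δφ=2.4461680, Δλ=-2.1774902 rad; a=sin²(Δφ/2)+cosφ1·cosφ2·sin²(Δλ/2)=0.9712223828; c=2·atan2(√a, √(1-a))=2.800664600; dist=6371·c=17843.034 ≈ 17843.0 km; running total=40877.1 km
Leg 3 bearing: y=sinΔλ·cosφ2=-0.33315359, x=cosφ1·sinφ2-sinφ1·cosφ2·cosΔλ=0.02839980; θ=atan2(y, x)=-85.1276° <0 so +360° → 274.8724° ≈ 274.9°
Leg 4: φ1=1.1532438, φ2=0.1939899, Δφ=-0.9592539, Δλ=-3.4592792 rad; a=sin²(Δφ/2)+cosφ1·cosφ2·sin²(Δλ/2)=0.6008967478; c=2·atan2(√a, √(1-a))=1.773985069; dist=6371·c=11302.059 ≈ 11302.1 km; running total=52179.2 km
Leg 4 bearing: y=sinΔλ·cosφ2=0.30651059, x=cosφ1·sinφ2-sinφ1·cosφ2·cosΔλ=0.93023150; θ=atan2(y, x)=18.2370° ≈ 18.2°
Leg 5: φ1=0.1939899, φ2=-0.9306706, Δφ=-1.1246605, Δλ=5.4657778 rad; a=sin²(Δφ/2)+cosφ1·cosφ2·sin²(Δλ/2)=0.3768277142; c=2·atan2(√a, √(1-a))=1.321889553; dist=6371·c=8421.758 ≈ 8421.8 km; running total=60601.0 km
Leg 5 bearing: y=sinΔλ·cosφ2=-0.43565278, x=cosφ1·sinφ2-sinφ1·cosφ2·cosΔλ=-0.86574881; θ=atan2(y, x)=-153.2880° <0 so +360° → 206.7120° ≈ 206.7°
Leg 6: φ1=-0.9306706, φ2=0.6952013, Δφ=1.6258719, Δλ=-2.3315749 rad; a=sin²(Δφ/2)+cosφ1·cosφ2·sin²(Δλ/2)=0.9149893112; c=2·atan2(√a, √(1-a))=2.549865685; dist=6371·c=16245.194 ≈ 16245.2 km; running total=76846.2 km
Leg 6 bearing: y=sinΔλ·cosφ2=-0.55620748, x=cosφ1·sinφ2-sinφ1·cosφ2·cosΔλ=-0.04205618; θ=atan2(y, x)=-94.3240° <0 so +360° → 265.6760° ≈ 265.7°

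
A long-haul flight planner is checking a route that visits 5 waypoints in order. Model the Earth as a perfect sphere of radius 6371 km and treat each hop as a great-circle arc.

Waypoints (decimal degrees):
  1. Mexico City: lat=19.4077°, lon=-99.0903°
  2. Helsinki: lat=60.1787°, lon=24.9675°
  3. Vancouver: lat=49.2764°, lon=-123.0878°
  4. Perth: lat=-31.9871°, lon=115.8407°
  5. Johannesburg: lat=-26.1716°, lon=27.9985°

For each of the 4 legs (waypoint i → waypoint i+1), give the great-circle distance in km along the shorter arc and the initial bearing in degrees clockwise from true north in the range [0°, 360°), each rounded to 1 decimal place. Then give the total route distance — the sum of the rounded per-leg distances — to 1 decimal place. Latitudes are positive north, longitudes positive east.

Leg 1: φ1=0.3387283, φ2=1.0503165, Δφ=0.7115882, Δλ=2.1652171 rad; a=sin²(Δφ/2)+cosφ1·cosφ2·sin²(Δλ/2)=0.4871944806; c=2·atan2(√a, √(1-a))=1.545182487; dist=6371·c=9844.358 ≈ 9844.4 km; running total=9844.4 km
Leg 1 bearing: y=sinΔλ·cosφ2=0.41199676, x=cosφ1·sinφ2-sinφ1·cosφ2·cosΔλ=0.91082531; θ=atan2(y, x)=24.3388° ≈ 24.3°
Leg 2: φ1=1.0503165, φ2=0.8600354, Δφ=-0.1902810, Δλ=-2.5840525 rad; a=sin²(Δφ/2)+cosφ1·cosφ2·sin²(Δλ/2)=0.3088991245; c=2·atan2(√a, √(1-a))=1.178618557; dist=6371·c=7508.979 ≈ 7509.0 km; running total=17353.4 km
Leg 2 bearing: y=sinΔλ·cosφ2=-0.34519079, x=cosφ1·sinφ2-sinφ1·cosφ2·cosΔλ=0.85718442; θ=atan2(y, x)=-21.9348° <0 so +360° → 338.0652° ≈ 338.1°
Leg 3: φ1=0.8600354, φ2=-0.5582802, Δφ=-1.4183156, Δλ=4.1700890 rad; a=sin²(Δφ/2)+cosφ1·cosφ2·sin²(Δλ/2)=0.8435263322; c=2·atan2(√a, √(1-a))=2.328221264; dist=6371·c=14833.098 ≈ 14833.1 km; running total=32186.5 km
Leg 3 bearing: y=sinΔλ·cosφ2=-0.72647565, x=cosφ1·sinφ2-sinφ1·cosφ2·cosΔλ=-0.01384816; θ=atan2(y, x)=-91.0920° <0 so +360° → 268.9080° ≈ 268.9°
Leg 4: φ1=-0.5582802, φ2=-0.4567806, Δφ=0.1014996, Δλ=-1.5331356 rad; a=sin²(Δφ/2)+cosφ1·cosφ2·sin²(Δλ/2)=0.3688482529; c=2·atan2(√a, √(1-a))=1.305387819; dist=6371·c=8316.626 ≈ 8316.6 km; running total=40503.1 km
Leg 4 bearing: y=sinΔλ·cosφ2=-0.89684072, x=cosφ1·sinφ2-sinφ1·cosφ2·cosΔλ=-0.35619321; θ=atan2(y, x)=-111.6612° <0 so +360° → 248.3388° ≈ 248.3°

Leg 1: dist=9844.4 km, bearing=24.3°
Leg 2: dist=7509.0 km, bearing=338.1°
Leg 3: dist=14833.1 km, bearing=268.9°
Leg 4: dist=8316.6 km, bearing=248.3°
Total: 40503.1 km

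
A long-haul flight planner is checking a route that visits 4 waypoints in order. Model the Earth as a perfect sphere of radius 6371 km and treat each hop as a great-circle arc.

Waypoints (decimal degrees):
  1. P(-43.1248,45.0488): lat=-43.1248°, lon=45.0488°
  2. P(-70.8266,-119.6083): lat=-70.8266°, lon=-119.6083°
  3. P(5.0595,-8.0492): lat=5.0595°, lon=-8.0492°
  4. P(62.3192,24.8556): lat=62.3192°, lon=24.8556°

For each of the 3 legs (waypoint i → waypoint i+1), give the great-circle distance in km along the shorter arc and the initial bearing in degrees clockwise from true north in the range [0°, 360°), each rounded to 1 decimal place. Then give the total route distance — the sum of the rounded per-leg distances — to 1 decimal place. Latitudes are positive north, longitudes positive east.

Leg 1: φ1=-0.7526697, φ2=-1.2361574, Δφ=-0.4834876, Δλ=-2.8738085 rad; a=sin²(Δφ/2)+cosφ1·cosφ2·sin²(Δλ/2)=0.2927475396; c=2·atan2(√a, √(1-a))=1.143397606; dist=6371·c=7284.586 ≈ 7284.6 km; running total=7284.6 km
Leg 1 bearing: y=sinΔλ·cosφ2=-0.08690051, x=cosφ1·sinφ2-sinφ1·cosφ2·cosΔλ=-0.90588850; θ=atan2(y, x)=-174.5205° <0 so +360° → 185.4795° ≈ 185.5°
Leg 2: φ1=-1.2361574, φ2=0.0883049, Δφ=1.3244623, Δλ=1.9470736 rad; a=sin²(Δφ/2)+cosφ1·cosφ2·sin²(Δλ/2)=0.6017562228; c=2·atan2(√a, √(1-a))=1.775740443; dist=6371·c=11313.242 ≈ 11313.2 km; running total=18597.8 km
Leg 2 bearing: y=sinΔλ·cosφ2=0.92641528, x=cosφ1·sinφ2-sinφ1·cosφ2·cosΔλ=-0.31676083; θ=atan2(y, x)=108.8766° ≈ 108.9°
Leg 3: φ1=0.0883049, φ2=1.0876752, Δφ=0.9993703, Δλ=0.5742971 rad; a=sin²(Δφ/2)+cosφ1·cosφ2·sin²(Δλ/2)=0.2667012642; c=2·atan2(√a, √(1-a))=1.085356440; dist=6371·c=6914.806 ≈ 6914.8 km; running total=25512.6 km
Leg 3 bearing: y=sinΔλ·cosφ2=0.25236182, x=cosφ1·sinφ2-sinφ1·cosφ2·cosΔλ=0.84770296; θ=atan2(y, x)=16.5783° ≈ 16.6°

Leg 1: dist=7284.6 km, bearing=185.5°
Leg 2: dist=11313.2 km, bearing=108.9°
Leg 3: dist=6914.8 km, bearing=16.6°
Total: 25512.6 km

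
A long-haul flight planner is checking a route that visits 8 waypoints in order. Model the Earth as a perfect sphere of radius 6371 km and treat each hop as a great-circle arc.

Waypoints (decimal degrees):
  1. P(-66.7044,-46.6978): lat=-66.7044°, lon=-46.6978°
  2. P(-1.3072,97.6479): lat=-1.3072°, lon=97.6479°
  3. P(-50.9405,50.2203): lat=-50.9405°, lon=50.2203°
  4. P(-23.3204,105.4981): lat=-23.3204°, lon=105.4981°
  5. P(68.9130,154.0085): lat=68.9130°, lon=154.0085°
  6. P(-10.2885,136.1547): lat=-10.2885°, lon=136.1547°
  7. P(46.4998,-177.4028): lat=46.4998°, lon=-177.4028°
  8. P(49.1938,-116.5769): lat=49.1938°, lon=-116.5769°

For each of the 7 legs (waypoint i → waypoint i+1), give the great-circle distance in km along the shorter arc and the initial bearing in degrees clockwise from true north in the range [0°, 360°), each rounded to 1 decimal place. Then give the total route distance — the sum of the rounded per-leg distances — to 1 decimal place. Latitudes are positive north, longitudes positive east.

Leg 1: dist=11950.8 km, bearing=142.3°
Leg 2: dist=7077.2 km, bearing=211.2°
Leg 3: dist=5607.8 km, bearing=78.3°
Leg 4: dist=10969.9 km, bearing=15.8°
Leg 5: dist=8917.2 km, bearing=197.8°
Leg 6: dist=7816.6 km, bearing=32.0°
Leg 7: dist=4425.1 km, bearing=63.1°
Total: 56764.6 km

Leg 1: φ1=-1.1642114, φ2=-0.0228149, Δφ=1.1413965, Δλ=2.5193077 rad; a=sin²(Δφ/2)+cosφ1·cosφ2·sin²(Δλ/2)=0.6501529347; c=2·atan2(√a, √(1-a))=1.875809635; dist=6371·c=11950.783 ≈ 11950.8 km; running total=11950.8 km
Leg 1 bearing: y=sinΔλ·cosφ2=0.58274160, x=cosφ1·sinφ2-sinφ1·cosφ2·cosΔλ=-0.75513483; θ=atan2(y, x)=142.3424° ≈ 142.3°
Leg 2: φ1=-0.0228149, φ2=-0.8890794, Δφ=-0.8662645, Δλ=-0.8277678 rad; a=sin²(Δφ/2)+cosφ1·cosφ2·sin²(Δλ/2)=0.2780512266; c=2·atan2(√a, √(1-a))=1.110852752; dist=6371·c=7077.243 ≈ 7077.2 km; running total=19028.0 km
Leg 2 bearing: y=sinΔλ·cosφ2=-0.46404012, x=cosφ1·sinφ2-sinφ1·cosφ2·cosΔλ=-0.76656489; θ=atan2(y, x)=-148.8114° <0 so +360° → 211.1886° ≈ 211.2°
Leg 3: φ1=-0.8890794, φ2=-0.4070178, Δφ=0.4820617, Δλ=0.9647796 rad; a=sin²(Δφ/2)+cosφ1·cosφ2·sin²(Δλ/2)=0.1815053736; c=2·atan2(√a, √(1-a))=0.880210029; dist=6371·c=5607.818 ≈ 5607.8 km; running total=24635.8 km
Leg 3 bearing: y=sinΔλ·cosφ2=0.75477677, x=cosφ1·sinφ2-sinφ1·cosφ2·cosΔλ=0.15670581; θ=atan2(y, x)=78.2710° ≈ 78.3°
Leg 4: φ1=-0.4070178, φ2=1.2027587, Δφ=1.6097765, Δλ=0.8466662 rad; a=sin²(Δφ/2)+cosφ1·cosφ2·sin²(Δλ/2)=0.5752415441; c=2·atan2(√a, √(1-a))=1.721853234; dist=6371·c=10969.927 ≈ 10969.9 km; running total=35605.7 km
Leg 4 bearing: y=sinΔλ·cosφ2=0.26950639, x=cosφ1·sinφ2-sinφ1·cosφ2·cosΔλ=0.95116831; θ=atan2(y, x)=15.8197° ≈ 15.8°
Leg 5: φ1=1.2027587, φ2=-0.1795682, Δφ=-1.3823269, Δλ=-0.3116076 rad; a=sin²(Δφ/2)+cosφ1·cosφ2·sin²(Δλ/2)=0.4148461818; c=2·atan2(√a, √(1-a))=1.399654469; dist=6371·c=8917.199 ≈ 8917.2 km; running total=44522.9 km
Leg 5 bearing: y=sinΔλ·cosφ2=-0.30165953, x=cosφ1·sinφ2-sinφ1·cosφ2·cosΔλ=-0.93808147; θ=atan2(y, x)=-162.1737° <0 so +360° → 197.8263° ≈ 197.8°
Leg 6: φ1=-0.1795682, φ2=0.8115746, Δφ=0.9911428, Δλ=-5.4726108 rad; a=sin²(Δφ/2)+cosφ1·cosφ2·sin²(Δλ/2)=0.3314235577; c=2·atan2(√a, √(1-a))=1.226905255; dist=6371·c=7816.613 ≈ 7816.6 km; running total=52339.5 km
Leg 6 bearing: y=sinΔλ·cosφ2=0.49884083, x=cosφ1·sinφ2-sinφ1·cosφ2·cosΔλ=0.79842705; θ=atan2(y, x)=31.9963° ≈ 32.0°
Leg 7: φ1=0.8115746, φ2=0.8585938, Δφ=0.0470192, Δλ=1.0616122 rad; a=sin²(Δφ/2)+cosφ1·cosφ2·sin²(Δλ/2)=0.1158327627; c=2·atan2(√a, √(1-a))=0.694561441; dist=6371·c=4425.051 ≈ 4425.1 km; running total=56764.6 km
Leg 7 bearing: y=sinΔλ·cosφ2=0.57060083, x=cosφ1·sinφ2-sinφ1·cosφ2·cosΔλ=0.28996004; θ=atan2(y, x)=63.0619° ≈ 63.1°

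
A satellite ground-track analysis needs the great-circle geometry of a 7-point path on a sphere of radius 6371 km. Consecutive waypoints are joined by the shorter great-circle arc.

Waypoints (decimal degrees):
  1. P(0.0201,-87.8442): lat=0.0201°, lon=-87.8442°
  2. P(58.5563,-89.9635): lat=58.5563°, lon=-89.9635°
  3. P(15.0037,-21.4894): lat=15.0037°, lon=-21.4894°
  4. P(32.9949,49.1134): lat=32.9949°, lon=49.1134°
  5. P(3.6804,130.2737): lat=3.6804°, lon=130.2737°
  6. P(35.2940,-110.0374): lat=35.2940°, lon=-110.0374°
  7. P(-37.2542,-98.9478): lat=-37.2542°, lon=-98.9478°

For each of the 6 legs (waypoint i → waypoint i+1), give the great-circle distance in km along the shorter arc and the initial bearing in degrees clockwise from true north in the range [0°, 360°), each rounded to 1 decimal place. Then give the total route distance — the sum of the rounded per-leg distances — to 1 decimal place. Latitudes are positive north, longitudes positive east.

Leg 1: dist=6511.6 km, bearing=358.7°
Leg 2: dist=7345.8 km, bearing=100.5°
Leg 3: dist=7315.9 km, bearing=60.2°
Leg 4: dist=8960.7 km, bearing=91.7°
Leg 5: dist=12397.1 km, bearing=49.6°
Leg 6: dist=8147.8 km, bearing=170.8°
Total: 50678.9 km

Leg 1: φ1=0.0003508, φ2=1.0220002, Δφ=1.0216494, Δλ=-0.0369888 rad; a=sin²(Δφ/2)+cosφ1·cosφ2·sin²(Δλ/2)=0.2391985322; c=2·atan2(√a, √(1-a))=1.022067693; dist=6371·c=6511.593 ≈ 6511.6 km; running total=6511.6 km
Leg 1 bearing: y=sinΔλ·cosφ2=-0.01929118, x=cosφ1·sinφ2-sinφ1·cosφ2·cosΔλ=0.85297024; θ=atan2(y, x)=-1.2956° <0 so +360° → 358.7044° ≈ 358.7°
Leg 2: φ1=1.0220002, φ2=0.2618640, Δφ=-0.7601363, Δλ=1.1950985 rad; a=sin²(Δφ/2)+cosφ1·cosφ2·sin²(Δλ/2)=0.2971255951; c=2·atan2(√a, √(1-a))=1.152998365; dist=6371·c=7345.753 ≈ 7345.8 km; running total=13857.4 km
Leg 2 bearing: y=sinΔλ·cosφ2=0.89853869, x=cosφ1·sinφ2-sinφ1·cosφ2·cosΔλ=-0.16732044; θ=atan2(y, x)=100.5485° ≈ 100.5°
Leg 3: φ1=0.2618640, φ2=0.5758696, Δφ=0.3140057, Δλ=1.2322513 rad; a=sin²(Δφ/2)+cosφ1·cosφ2·sin²(Δλ/2)=0.2949836256; c=2·atan2(√a, √(1-a))=1.148306359; dist=6371·c=7315.860 ≈ 7315.9 km; running total=21173.3 km
Leg 3 bearing: y=sinΔλ·cosφ2=0.79111242, x=cosφ1·sinφ2-sinφ1·cosφ2·cosΔλ=0.45388796; θ=atan2(y, x)=60.1556° ≈ 60.2°
Leg 4: φ1=0.5758696, φ2=0.0642351, Δφ=-0.5116345, Δλ=1.4165145 rad; a=sin²(Δφ/2)+cosφ1·cosφ2·sin²(Δλ/2)=0.4182116539; c=2·atan2(√a, √(1-a))=1.406481229; dist=6371·c=8960.692 ≈ 8960.7 km; running total=30134.0 km
Leg 4 bearing: y=sinΔλ·cosφ2=0.98608427, x=cosφ1·sinφ2-sinφ1·cosφ2·cosΔλ=-0.02967276; θ=atan2(y, x)=91.7236° ≈ 91.7°
Leg 5: φ1=0.0642351, φ2=0.6159965, Δφ=0.5517614, Δλ=-4.1942199 rad; a=sin²(Δφ/2)+cosφ1·cosφ2·sin²(Δλ/2)=0.6831668048; c=2·atan2(√a, √(1-a))=1.945861970; dist=6371·c=12397.087 ≈ 12397.1 km; running total=42531.1 km
Leg 5 bearing: y=sinΔλ·cosφ2=0.70905372, x=cosφ1·sinφ2-sinφ1·cosφ2·cosΔλ=0.60253009; θ=atan2(y, x)=49.6432° ≈ 49.6°
Leg 6: φ1=0.6159965, φ2=-0.6502085, Δφ=-1.2662050, Δλ=0.1935500 rad; a=sin²(Δφ/2)+cosφ1·cosφ2·sin²(Δλ/2)=0.3561136595; c=2·atan2(√a, √(1-a))=1.278896003; dist=6371·c=8147.846 ≈ 8147.8 km; running total=50678.9 km
Leg 6 bearing: y=sinΔλ·cosφ2=0.15309755, x=cosφ1·sinφ2-sinφ1·cosφ2·cosΔλ=-0.94538247; θ=atan2(y, x)=170.8012° ≈ 170.8°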